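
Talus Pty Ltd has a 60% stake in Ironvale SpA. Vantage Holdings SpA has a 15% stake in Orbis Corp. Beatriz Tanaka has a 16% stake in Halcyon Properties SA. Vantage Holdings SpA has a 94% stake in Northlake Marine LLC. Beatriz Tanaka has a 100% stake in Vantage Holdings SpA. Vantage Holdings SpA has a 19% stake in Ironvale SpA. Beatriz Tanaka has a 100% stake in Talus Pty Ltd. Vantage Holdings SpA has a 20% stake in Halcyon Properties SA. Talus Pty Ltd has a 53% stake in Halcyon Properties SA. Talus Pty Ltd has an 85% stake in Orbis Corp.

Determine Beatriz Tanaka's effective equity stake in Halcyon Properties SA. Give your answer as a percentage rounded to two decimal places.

Beatriz reaches Halcyon along 3 paths.
Via Vantage: 100% × 20% = 20%.
Direct stake: 16% = 16%.
Via Talus: 100% × 53% = 53%.
Total: 20% + 16% + 53% = 89%.
Rounded: 89.00%.

89.00%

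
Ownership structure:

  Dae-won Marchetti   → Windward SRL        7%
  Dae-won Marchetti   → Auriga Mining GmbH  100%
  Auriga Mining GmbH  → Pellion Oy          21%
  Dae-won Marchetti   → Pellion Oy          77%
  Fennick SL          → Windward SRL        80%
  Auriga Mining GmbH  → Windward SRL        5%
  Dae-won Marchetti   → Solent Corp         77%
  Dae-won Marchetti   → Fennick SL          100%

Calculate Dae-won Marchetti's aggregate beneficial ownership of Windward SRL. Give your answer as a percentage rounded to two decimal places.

Dae-won reaches Windward along 3 paths.
Via Fennick: 100% × 80% = 80%.
Via Auriga: 100% × 5% = 5%.
Direct stake: 7% = 7%.
Total: 80% + 5% + 7% = 92%.
Rounded: 92.00%.

92.00%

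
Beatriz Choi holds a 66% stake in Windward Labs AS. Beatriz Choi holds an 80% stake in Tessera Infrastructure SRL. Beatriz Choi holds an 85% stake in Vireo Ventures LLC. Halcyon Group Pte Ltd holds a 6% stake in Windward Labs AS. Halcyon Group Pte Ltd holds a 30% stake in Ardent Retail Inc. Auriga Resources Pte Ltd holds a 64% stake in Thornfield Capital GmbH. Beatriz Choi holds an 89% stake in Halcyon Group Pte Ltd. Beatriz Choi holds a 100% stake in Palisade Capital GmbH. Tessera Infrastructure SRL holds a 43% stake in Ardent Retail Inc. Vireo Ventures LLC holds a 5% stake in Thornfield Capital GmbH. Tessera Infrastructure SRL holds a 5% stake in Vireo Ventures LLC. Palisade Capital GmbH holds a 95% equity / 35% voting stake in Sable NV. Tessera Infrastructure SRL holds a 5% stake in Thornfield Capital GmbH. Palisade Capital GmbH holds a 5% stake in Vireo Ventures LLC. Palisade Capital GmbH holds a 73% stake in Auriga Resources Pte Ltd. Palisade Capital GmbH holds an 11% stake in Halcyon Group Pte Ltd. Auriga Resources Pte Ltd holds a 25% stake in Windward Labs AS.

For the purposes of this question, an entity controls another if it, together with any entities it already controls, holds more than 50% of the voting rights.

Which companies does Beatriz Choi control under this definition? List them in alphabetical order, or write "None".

Beatriz holds 80% of Tessera, so Beatriz controls Tessera.
Beatriz holds 100% of Palisade, so Beatriz controls Palisade.
Beatriz and Palisade together hold 89% + 11% = 100% of Halcyon, so Beatriz controls Halcyon.
Palisade and Beatriz and Tessera together hold 5% + 85% + 5% = 95% of Vireo, so Beatriz controls Vireo.
Palisade holds 73% of Auriga, so Beatriz controls Auriga.
Vireo and Auriga and Tessera together hold 5% + 64% + 5% = 74% of Thornfield, so Beatriz controls Thornfield.
Tessera and Halcyon together hold 43% + 30% = 73% of Ardent, so Beatriz controls Ardent.
Auriga and Beatriz and Halcyon together hold 25% + 66% + 6% = 97% of Windward, so Beatriz controls Windward.
No other company's threshold is met.

Ardent Retail Inc, Auriga Resources Pte Ltd, Halcyon Group Pte Ltd, Palisade Capital GmbH, Tessera Infrastructure SRL, Thornfield Capital GmbH, Vireo Ventures LLC, Windward Labs AS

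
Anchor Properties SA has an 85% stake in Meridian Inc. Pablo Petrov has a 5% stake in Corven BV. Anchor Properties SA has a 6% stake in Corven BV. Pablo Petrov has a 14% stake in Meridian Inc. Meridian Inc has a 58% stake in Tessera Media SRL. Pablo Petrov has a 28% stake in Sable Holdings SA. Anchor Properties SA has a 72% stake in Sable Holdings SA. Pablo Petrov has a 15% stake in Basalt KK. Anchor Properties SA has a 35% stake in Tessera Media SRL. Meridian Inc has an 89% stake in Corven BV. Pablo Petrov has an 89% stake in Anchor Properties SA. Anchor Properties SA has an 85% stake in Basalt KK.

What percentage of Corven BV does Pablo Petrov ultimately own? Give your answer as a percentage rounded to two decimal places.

Pablo reaches Corven along 4 paths.
Direct stake: 5% = 5%.
Via Meridian: 14% × 89% = 12.46%.
Via Anchor → Meridian: 89% × 85% × 89% = 67.3285%.
Via Anchor: 89% × 6% = 5.34%.
Total: 5% + 12.46% + 67.3285% + 5.34% = 90.1285%.
Rounded: 90.13%.

90.13%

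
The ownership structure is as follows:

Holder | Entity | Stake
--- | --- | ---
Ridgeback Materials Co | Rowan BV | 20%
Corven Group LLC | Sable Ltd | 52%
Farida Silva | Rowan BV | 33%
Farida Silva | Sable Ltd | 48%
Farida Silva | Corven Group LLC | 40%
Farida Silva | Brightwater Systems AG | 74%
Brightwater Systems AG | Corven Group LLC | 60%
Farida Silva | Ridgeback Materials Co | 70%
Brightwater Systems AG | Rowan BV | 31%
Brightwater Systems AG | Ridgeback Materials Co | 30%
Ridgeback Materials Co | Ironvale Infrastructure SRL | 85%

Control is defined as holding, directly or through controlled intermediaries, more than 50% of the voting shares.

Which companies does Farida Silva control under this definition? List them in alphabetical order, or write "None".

Brightwater Systems AG, Corven Group LLC, Ironvale Infrastructure SRL, Ridgeback Materials Co, Rowan BV, Sable Ltd

Farida holds 74% of Brightwater, so Farida controls Brightwater.
Farida and Brightwater together hold 40% + 60% = 100% of Corven, so Farida controls Corven.
Farida and Brightwater together hold 70% + 30% = 100% of Ridgeback, so Farida controls Ridgeback.
Ridgeback and Farida and Brightwater together hold 20% + 33% + 31% = 84% of Rowan, so Farida controls Rowan.
Corven and Farida together hold 52% + 48% = 100% of Sable, so Farida controls Sable.
Ridgeback holds 85% of Ironvale, so Farida controls Ironvale.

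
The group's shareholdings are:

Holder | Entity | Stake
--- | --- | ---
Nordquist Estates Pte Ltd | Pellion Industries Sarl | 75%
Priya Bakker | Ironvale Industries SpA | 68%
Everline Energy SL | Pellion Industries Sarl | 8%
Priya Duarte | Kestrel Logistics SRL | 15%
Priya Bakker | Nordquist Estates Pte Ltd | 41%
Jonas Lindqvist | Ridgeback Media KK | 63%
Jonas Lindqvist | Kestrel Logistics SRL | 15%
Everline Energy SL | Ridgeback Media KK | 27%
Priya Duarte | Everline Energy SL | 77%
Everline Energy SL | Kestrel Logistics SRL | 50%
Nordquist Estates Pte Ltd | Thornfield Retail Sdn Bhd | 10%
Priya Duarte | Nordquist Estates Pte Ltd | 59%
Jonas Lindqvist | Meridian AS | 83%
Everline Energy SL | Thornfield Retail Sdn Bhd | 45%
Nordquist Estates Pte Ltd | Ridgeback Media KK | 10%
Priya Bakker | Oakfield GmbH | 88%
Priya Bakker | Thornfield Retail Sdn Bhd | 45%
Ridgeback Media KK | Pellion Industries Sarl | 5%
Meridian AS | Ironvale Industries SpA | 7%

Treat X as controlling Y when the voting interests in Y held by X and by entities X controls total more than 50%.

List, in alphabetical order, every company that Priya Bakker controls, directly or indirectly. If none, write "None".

Ironvale Industries SpA, Oakfield GmbH

Priya Bakker holds 88% of Oakfield, so Priya Bakker controls Oakfield.
Priya Bakker holds 68% of Ironvale, so Priya Bakker controls Ironvale.
No other company's threshold is met.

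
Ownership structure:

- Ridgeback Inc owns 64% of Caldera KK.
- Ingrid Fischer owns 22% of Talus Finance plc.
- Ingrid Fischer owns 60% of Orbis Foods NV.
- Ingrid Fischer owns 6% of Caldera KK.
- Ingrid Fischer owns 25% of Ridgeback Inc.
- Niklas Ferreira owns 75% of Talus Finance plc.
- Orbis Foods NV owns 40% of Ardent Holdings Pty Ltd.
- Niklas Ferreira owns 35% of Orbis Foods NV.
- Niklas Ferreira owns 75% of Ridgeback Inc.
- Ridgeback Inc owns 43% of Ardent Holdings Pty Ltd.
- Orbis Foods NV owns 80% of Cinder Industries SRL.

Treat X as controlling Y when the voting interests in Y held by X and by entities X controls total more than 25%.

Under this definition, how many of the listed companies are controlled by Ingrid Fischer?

Ingrid holds 60% of Orbis, so Ingrid controls Orbis.
Orbis holds 40% of Ardent, so Ingrid controls Ardent.
Orbis holds 80% of Cinder, so Ingrid controls Cinder.
No other company's threshold is met.
Ingrid controls 3 companies.

3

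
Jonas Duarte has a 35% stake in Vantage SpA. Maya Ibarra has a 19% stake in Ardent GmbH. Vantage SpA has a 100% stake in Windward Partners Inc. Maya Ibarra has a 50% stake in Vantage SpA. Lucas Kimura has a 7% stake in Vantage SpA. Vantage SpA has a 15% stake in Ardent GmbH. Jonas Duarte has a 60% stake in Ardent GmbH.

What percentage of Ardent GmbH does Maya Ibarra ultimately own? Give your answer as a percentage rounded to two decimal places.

Maya reaches Ardent along 2 paths.
Direct stake: 19% = 19%.
Via Vantage: 50% × 15% = 7.5%.
Total: 19% + 7.5% = 26.5%.
Rounded: 26.50%.

26.50%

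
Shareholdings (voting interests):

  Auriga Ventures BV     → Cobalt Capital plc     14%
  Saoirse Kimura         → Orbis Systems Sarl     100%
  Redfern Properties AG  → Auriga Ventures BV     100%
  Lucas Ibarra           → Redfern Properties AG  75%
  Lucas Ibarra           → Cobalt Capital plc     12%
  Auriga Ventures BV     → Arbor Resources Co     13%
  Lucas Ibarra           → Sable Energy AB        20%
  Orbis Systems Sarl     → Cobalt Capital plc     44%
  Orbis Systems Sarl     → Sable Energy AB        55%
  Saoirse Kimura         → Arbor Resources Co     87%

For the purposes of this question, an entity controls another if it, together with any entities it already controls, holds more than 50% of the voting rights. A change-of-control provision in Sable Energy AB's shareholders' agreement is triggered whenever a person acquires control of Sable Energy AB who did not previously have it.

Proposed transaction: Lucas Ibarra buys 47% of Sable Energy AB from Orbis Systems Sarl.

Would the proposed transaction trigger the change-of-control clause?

The purchase adds only to Lucas's holdings (Orbis's stake shrinks), so Lucas is the only person who could newly come to control Sable.
Lucas holds 75% of Redfern, so Lucas controls Redfern.
Redfern holds 100% of Auriga, so Lucas controls Auriga.
In Sable, Lucas's side holds only 20%, not > 50%.
So before the transaction, Lucas does not control Sable.
After the purchase, Lucas's direct stake in Sable rises to 20% + 47% = 67%, and Orbis's stake falls to 8%.
Lucas holds 67% of Sable, so Lucas controls Sable.
Lucas did not control Sable before and does after, so the clause is triggered.

Yes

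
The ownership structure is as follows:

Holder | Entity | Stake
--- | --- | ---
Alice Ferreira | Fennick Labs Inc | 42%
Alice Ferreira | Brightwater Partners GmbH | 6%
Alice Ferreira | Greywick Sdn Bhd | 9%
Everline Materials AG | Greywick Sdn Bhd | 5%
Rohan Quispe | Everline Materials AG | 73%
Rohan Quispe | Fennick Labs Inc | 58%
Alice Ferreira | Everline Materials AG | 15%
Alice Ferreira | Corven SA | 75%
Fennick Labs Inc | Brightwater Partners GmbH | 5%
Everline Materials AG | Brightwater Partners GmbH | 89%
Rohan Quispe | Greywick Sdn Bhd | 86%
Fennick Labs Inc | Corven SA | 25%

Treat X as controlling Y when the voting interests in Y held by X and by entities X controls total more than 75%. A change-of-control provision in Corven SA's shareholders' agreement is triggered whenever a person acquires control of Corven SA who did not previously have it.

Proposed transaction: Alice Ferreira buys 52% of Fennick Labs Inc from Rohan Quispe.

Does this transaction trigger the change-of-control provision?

The purchase adds only to Alice's holdings (Rohan's stake shrinks), so Alice is the only person who could newly come to control Corven.
Alice's largest direct stake is 75% in Corven, which does not meet the threshold, so Alice controls no company.
In Corven, Alice's side holds only 75%, not > 75%.
So before the transaction, Alice does not control Corven.
After the purchase, Alice's direct stake in Fennick rises to 42% + 52% = 94%, and Rohan's stake falls to 6%.
Alice holds 94% of Fennick, so Alice controls Fennick.
Fennick and Alice together hold 25% + 75% = 100% of Corven, so Alice controls Corven.
Alice did not control Corven before and does after, so the clause is triggered.

Yes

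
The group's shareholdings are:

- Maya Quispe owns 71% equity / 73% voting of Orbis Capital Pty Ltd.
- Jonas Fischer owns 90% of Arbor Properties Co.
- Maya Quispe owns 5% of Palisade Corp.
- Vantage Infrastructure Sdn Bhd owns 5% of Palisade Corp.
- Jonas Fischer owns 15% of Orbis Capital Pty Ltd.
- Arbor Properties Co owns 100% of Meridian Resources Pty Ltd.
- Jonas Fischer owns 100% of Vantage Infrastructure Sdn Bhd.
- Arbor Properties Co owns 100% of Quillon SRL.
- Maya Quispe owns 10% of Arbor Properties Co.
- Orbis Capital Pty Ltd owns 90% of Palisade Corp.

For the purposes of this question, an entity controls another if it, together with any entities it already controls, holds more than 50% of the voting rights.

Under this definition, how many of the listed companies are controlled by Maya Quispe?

2

Maya holds 73% of Orbis, so Maya controls Orbis.
Maya and Orbis together hold 5% + 90% = 95% of Palisade, so Maya controls Palisade.
No other company's threshold is met.
Maya controls 2 companies.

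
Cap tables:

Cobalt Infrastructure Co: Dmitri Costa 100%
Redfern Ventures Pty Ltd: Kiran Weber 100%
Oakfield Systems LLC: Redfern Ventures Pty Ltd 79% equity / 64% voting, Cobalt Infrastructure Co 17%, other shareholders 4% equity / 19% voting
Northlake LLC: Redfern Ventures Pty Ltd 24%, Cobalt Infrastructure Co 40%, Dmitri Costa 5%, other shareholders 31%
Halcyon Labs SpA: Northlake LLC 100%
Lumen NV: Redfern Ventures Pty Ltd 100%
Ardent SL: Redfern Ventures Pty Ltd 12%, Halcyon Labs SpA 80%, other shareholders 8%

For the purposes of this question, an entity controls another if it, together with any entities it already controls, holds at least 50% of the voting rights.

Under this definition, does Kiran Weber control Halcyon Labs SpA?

No

Kiran holds 100% of Redfern, so Kiran controls Redfern.
Redfern holds 64% of Oakfield, so Kiran controls Oakfield.
Redfern holds 100% of Lumen, so Kiran controls Lumen.
Neither Kiran nor any entity Kiran controls holds any voting interest in Halcyon.
So Kiran does not control Halcyon.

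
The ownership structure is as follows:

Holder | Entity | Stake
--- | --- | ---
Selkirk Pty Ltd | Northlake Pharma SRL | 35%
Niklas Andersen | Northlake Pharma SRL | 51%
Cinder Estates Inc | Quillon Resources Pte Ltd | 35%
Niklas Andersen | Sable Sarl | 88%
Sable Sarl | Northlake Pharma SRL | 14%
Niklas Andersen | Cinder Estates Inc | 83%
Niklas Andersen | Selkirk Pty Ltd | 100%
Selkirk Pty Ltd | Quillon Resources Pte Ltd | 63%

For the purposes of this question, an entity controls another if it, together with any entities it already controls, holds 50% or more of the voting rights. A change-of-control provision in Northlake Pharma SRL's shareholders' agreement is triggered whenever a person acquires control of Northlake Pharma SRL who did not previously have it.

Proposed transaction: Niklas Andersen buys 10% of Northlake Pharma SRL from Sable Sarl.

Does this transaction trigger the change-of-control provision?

No

The purchase adds only to Niklas's holdings (Sable's stake shrinks), so Niklas is the only person who could newly come to control Northlake.
Niklas holds 100% of Selkirk, so Niklas controls Selkirk.
Niklas holds 88% of Sable, so Niklas controls Sable.
Niklas and Selkirk and Sable together hold 51% + 35% + 14% = 100% of Northlake, so Niklas controls Northlake.
So Niklas already controls Northlake before the transaction.
After the purchase, Niklas's direct stake in Northlake rises to 51% + 10% = 61%, and Sable's stake falls to 4%.
Niklas controlled Northlake already, so this is not a new person acquiring control; every other person's position is unchanged or reduced.
No new person acquires control, so the clause is not triggered.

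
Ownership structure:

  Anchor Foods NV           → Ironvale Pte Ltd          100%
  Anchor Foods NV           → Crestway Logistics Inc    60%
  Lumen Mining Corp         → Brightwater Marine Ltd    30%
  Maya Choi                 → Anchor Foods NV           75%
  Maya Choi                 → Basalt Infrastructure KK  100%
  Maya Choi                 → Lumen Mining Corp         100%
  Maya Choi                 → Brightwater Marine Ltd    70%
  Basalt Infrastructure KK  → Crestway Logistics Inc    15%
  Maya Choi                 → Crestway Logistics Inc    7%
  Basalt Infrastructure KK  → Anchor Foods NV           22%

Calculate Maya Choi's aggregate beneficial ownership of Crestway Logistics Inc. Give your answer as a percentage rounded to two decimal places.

80.20%

Maya reaches Crestway along 4 paths.
Via Basalt: 100% × 15% = 15%.
Via Basalt → Anchor: 100% × 22% × 60% = 13.2%.
Via Anchor: 75% × 60% = 45%.
Direct stake: 7% = 7%.
Total: 15% + 13.2% + 45% + 7% = 80.2%.
Rounded: 80.20%.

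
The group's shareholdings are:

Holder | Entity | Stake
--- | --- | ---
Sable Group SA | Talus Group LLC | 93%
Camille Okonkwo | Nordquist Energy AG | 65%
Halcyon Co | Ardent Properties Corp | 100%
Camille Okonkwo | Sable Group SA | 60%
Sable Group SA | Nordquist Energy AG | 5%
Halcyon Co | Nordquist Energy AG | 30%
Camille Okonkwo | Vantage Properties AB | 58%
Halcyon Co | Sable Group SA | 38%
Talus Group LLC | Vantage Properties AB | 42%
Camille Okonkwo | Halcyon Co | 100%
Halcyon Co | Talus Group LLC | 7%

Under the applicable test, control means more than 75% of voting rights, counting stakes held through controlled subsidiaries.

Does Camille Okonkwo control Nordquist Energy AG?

Camille holds 100% of Halcyon, so Camille controls Halcyon.
Camille and Halcyon together hold 60% + 38% = 98% of Sable, so Camille controls Sable.
Camille and Sable and Halcyon together hold 65% + 5% + 30% = 100% of Nordquist, so Camille controls Nordquist.

Yes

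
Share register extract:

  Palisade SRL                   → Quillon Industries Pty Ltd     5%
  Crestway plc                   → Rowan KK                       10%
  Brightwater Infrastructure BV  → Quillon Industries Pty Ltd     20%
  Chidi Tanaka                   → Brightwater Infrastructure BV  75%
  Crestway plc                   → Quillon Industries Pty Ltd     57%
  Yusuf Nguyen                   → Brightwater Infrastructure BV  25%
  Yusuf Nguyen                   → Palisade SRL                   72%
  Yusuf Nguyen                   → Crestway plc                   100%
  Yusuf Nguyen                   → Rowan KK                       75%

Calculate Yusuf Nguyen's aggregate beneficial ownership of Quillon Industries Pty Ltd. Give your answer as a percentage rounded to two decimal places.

65.60%

Yusuf reaches Quillon along 3 paths.
Via Crestway: 100% × 57% = 57%.
Via Palisade: 72% × 5% = 3.6%.
Via Brightwater: 25% × 20% = 5%.
Total: 57% + 3.6% + 5% = 65.6%.
Rounded: 65.60%.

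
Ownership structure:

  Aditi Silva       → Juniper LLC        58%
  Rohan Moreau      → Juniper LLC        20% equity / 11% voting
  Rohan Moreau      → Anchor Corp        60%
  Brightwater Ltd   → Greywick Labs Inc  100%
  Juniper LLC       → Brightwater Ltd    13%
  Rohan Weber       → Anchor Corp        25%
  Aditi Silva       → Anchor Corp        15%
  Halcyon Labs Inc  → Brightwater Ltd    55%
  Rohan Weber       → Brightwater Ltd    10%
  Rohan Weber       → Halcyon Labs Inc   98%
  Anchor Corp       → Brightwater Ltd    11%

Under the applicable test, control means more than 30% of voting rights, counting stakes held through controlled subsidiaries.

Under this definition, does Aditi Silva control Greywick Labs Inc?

No

Aditi holds 58% of Juniper, so Aditi controls Juniper.
Neither Aditi nor any entity Aditi controls holds any voting interest in Greywick.
So Aditi does not control Greywick.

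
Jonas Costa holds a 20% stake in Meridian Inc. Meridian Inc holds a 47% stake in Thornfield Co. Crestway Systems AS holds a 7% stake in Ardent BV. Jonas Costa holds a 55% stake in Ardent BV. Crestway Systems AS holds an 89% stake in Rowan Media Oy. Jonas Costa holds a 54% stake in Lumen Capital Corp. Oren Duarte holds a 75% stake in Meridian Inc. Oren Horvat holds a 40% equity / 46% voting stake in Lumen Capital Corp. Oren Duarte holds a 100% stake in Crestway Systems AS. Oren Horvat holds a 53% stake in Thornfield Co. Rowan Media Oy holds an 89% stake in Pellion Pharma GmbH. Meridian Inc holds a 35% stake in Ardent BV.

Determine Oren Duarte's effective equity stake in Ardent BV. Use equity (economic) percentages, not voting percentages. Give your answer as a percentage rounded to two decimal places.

33.25%

Oren Duarte reaches Ardent along 2 paths.
Via Meridian: 75% × 35% = 26.25%.
Via Crestway: 100% × 7% = 7%.
Total: 26.25% + 7% = 33.25%.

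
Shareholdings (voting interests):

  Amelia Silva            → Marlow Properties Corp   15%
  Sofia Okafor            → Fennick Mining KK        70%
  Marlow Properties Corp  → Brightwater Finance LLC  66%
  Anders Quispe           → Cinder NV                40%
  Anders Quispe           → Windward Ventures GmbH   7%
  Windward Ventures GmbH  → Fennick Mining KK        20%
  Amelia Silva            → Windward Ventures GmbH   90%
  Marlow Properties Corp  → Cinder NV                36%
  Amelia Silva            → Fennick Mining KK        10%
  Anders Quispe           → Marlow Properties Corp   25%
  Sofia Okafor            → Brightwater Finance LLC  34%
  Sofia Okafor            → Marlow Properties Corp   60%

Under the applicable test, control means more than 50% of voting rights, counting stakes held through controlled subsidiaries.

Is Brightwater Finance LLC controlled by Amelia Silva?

Amelia holds 90% of Windward, so Amelia controls Windward.
Neither Amelia nor any entity Amelia controls holds any voting interest in Brightwater.
So Amelia does not control Brightwater.

No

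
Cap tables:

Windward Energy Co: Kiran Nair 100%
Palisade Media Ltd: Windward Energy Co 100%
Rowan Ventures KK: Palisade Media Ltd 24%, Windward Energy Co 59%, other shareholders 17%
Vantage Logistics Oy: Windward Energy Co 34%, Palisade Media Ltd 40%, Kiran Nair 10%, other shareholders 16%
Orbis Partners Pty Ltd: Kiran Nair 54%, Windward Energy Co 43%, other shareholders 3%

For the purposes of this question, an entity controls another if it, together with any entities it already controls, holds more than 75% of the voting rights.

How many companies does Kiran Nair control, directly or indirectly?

5

Kiran holds 100% of Windward, so Kiran controls Windward.
Windward holds 100% of Palisade, so Kiran controls Palisade.
Palisade and Windward together hold 24% + 59% = 83% of Rowan, so Kiran controls Rowan.
Windward and Palisade and Kiran together hold 34% + 40% + 10% = 84% of Vantage, so Kiran controls Vantage.
Kiran and Windward together hold 54% + 43% = 97% of Orbis, so Kiran controls Orbis.
Kiran controls 5 companies.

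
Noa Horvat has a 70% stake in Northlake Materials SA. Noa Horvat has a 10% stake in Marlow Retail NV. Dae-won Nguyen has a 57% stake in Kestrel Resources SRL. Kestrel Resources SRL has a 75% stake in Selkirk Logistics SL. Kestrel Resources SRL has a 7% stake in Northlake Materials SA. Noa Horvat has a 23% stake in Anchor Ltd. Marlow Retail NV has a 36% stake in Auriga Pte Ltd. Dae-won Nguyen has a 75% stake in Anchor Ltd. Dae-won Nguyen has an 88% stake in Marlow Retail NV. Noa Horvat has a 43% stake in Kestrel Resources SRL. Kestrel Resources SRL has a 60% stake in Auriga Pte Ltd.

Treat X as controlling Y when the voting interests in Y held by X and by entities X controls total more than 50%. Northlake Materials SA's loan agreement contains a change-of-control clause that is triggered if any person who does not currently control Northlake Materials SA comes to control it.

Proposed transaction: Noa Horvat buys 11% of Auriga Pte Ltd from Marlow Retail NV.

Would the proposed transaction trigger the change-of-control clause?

No

The purchase adds only to Noa's holdings (Marlow's stake shrinks), so Noa is the only person who could newly come to control Northlake.
Noa holds 70% of Northlake, so Noa controls Northlake.
So Noa already controls Northlake before the transaction.
After the purchase, Noa holds 11% of Auriga directly, and Marlow's stake falls to 25%.
Noa controlled Northlake already, so this is not a new person acquiring control; every other person's position is unchanged or reduced.
No new person acquires control, so the clause is not triggered.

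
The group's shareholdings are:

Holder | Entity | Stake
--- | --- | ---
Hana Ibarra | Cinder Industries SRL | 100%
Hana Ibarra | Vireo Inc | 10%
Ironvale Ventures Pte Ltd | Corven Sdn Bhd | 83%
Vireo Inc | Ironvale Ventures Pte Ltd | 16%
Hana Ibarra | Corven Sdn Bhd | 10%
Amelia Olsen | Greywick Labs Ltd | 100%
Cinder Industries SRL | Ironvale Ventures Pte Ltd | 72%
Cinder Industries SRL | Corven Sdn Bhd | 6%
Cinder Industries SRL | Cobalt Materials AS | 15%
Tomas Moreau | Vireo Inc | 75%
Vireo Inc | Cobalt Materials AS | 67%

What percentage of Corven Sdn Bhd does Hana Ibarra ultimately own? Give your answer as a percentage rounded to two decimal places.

77.09%

Hana reaches Corven along 4 paths.
Via Cinder → Ironvale: 100% × 72% × 83% = 59.76%.
Via Vireo → Ironvale: 10% × 16% × 83% = 1.328%.
Via Cinder: 100% × 6% = 6%.
Direct stake: 10% = 10%.
Total: 59.76% + 1.328% + 6% + 10% = 77.088%.
Rounded: 77.09%.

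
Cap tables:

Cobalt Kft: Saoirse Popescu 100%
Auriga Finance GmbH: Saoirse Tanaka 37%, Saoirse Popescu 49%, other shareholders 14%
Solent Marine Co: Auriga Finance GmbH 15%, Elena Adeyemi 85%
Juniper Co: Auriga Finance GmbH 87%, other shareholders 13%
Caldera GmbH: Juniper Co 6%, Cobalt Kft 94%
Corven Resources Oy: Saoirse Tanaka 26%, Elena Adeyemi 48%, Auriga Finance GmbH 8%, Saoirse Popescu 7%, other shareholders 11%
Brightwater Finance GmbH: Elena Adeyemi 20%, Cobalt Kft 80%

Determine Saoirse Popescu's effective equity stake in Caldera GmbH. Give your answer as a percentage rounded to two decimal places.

Saoirse Popescu reaches Caldera along 2 paths.
Via Auriga → Juniper: 49% × 87% × 6% = 2.5578%.
Via Cobalt: 100% × 94% = 94%.
Total: 2.5578% + 94% = 96.5578%.
Rounded: 96.56%.

96.56%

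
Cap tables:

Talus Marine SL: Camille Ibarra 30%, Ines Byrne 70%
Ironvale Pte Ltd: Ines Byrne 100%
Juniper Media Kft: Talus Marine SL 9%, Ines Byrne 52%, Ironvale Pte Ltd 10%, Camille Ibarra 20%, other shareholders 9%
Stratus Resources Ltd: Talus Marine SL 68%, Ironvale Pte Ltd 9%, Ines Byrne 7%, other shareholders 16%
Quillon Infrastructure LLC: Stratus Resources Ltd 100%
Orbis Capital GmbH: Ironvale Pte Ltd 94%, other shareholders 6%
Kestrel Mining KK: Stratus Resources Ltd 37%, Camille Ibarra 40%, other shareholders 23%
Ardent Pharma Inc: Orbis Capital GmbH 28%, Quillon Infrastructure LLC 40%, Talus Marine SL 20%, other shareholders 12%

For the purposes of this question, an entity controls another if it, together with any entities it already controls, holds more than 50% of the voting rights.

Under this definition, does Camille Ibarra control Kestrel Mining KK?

Camille's largest direct stake is 40% in Kestrel, which does not meet the threshold, so Camille controls no company.
In Kestrel, Camille's side holds only 40%, not > 50%.
So Camille does not control Kestrel.

No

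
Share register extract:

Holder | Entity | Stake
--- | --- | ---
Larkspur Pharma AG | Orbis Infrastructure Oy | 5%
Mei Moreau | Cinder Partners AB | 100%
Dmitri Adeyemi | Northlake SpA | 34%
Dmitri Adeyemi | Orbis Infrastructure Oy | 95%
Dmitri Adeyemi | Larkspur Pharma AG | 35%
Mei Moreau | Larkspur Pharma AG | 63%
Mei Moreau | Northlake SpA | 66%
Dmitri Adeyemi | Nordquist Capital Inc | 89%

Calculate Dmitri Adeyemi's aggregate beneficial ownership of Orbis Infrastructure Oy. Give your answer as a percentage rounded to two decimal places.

96.75%

Dmitri reaches Orbis along 2 paths.
Direct stake: 95% = 95%.
Via Larkspur: 35% × 5% = 1.75%.
Total: 95% + 1.75% = 96.75%.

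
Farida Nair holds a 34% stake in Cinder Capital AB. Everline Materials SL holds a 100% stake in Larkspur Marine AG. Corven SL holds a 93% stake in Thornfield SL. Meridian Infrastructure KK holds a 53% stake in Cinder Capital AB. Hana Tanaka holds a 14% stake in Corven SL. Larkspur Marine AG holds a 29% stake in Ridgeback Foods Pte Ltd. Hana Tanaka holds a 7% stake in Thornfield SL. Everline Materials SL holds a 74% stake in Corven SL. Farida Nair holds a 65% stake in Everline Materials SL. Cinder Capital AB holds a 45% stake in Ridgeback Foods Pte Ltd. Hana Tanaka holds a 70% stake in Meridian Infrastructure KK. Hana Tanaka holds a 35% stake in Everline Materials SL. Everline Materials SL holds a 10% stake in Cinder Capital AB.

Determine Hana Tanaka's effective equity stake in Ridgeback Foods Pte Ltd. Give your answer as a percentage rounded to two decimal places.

28.42%

Hana reaches Ridgeback along 3 paths.
Via Everline → Larkspur: 35% × 100% × 29% = 10.15%.
Via Meridian → Cinder: 70% × 53% × 45% = 16.695%.
Via Everline → Cinder: 35% × 10% × 45% = 1.575%.
Total: 10.15% + 16.695% + 1.575% = 28.42%.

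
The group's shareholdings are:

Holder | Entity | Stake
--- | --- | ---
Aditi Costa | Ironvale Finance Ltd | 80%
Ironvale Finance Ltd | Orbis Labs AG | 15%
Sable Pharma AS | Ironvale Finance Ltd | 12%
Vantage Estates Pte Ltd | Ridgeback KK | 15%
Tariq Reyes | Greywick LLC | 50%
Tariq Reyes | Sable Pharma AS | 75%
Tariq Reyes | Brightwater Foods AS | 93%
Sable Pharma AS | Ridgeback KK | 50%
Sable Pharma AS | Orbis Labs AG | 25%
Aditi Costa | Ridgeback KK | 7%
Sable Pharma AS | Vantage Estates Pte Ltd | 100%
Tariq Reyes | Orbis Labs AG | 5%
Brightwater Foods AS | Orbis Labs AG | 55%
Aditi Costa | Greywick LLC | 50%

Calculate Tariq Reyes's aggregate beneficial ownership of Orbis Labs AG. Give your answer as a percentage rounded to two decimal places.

76.25%

Tariq reaches Orbis along 4 paths.
Via Brightwater: 93% × 55% = 51.15%.
Direct stake: 5% = 5%.
Via Sable: 75% × 25% = 18.75%.
Via Sable → Ironvale: 75% × 12% × 15% = 1.35%.
Total: 51.15% + 5% + 18.75% + 1.35% = 76.25%.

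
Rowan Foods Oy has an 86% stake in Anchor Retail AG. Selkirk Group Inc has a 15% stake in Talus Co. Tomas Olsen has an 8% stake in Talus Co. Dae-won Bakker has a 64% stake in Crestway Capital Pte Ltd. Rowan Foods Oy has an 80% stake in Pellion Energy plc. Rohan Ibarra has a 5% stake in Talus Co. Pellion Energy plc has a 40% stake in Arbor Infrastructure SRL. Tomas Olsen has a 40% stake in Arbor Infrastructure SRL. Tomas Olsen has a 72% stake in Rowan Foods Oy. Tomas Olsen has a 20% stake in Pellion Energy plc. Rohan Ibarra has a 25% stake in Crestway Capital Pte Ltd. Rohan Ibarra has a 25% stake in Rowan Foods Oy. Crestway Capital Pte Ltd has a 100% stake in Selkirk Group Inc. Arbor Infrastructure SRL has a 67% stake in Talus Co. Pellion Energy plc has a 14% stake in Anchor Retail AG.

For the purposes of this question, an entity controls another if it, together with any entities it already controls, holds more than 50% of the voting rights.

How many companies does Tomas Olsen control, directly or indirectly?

Tomas holds 72% of Rowan, so Tomas controls Rowan.
Tomas and Rowan together hold 20% + 80% = 100% of Pellion, so Tomas controls Pellion.
Pellion and Tomas together hold 40% + 40% = 80% of Arbor, so Tomas controls Arbor.
Arbor and Tomas together hold 67% + 8% = 75% of Talus, so Tomas controls Talus.
Pellion and Rowan together hold 14% + 86% = 100% of Anchor, so Tomas controls Anchor.
No other company's threshold is met.
Tomas controls 5 companies.

5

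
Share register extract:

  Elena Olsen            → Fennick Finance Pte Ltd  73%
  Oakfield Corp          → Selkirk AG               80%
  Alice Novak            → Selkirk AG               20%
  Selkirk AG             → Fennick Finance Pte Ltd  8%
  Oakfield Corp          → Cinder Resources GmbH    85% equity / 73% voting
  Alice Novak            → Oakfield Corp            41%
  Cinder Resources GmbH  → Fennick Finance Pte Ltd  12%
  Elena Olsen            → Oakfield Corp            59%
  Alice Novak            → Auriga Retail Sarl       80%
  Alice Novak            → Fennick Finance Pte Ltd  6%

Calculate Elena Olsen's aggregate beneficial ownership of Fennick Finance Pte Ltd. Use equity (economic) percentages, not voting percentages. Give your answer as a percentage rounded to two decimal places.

82.79%

Elena reaches Fennick along 3 paths.
Via Oakfield → Selkirk: 59% × 80% × 8% = 3.776%.
Via Oakfield → Cinder: 59% × 85% × 12% = 6.018%.
Direct stake: 73% = 73%.
Total: 3.776% + 6.018% + 73% = 82.794%.
Rounded: 82.79%.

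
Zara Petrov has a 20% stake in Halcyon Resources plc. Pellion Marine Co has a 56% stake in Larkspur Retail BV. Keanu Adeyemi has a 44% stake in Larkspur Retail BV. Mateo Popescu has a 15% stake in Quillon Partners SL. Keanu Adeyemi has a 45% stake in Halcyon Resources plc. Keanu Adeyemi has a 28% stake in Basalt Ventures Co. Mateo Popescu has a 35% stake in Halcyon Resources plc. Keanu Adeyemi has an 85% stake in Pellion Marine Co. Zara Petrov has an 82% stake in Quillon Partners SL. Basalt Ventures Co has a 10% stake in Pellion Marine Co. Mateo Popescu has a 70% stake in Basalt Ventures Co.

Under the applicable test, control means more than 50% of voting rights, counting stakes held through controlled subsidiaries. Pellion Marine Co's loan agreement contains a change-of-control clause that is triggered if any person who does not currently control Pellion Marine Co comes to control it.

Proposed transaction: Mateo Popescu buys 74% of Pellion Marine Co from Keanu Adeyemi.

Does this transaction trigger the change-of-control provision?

The purchase adds only to Mateo's holdings (Keanu's stake shrinks), so Mateo is the only person who could newly come to control Pellion.
Mateo holds 70% of Basalt, so Mateo controls Basalt.
In Pellion, Mateo's side holds only 10%, not > 50%.
So before the transaction, Mateo does not control Pellion.
After the purchase, Mateo holds 74% of Pellion directly, and Keanu's stake falls to 11%.
Basalt and Mateo together hold 10% + 74% = 84% of Pellion, so Mateo controls Pellion.
Mateo did not control Pellion before and does after, so the clause is triggered.

Yes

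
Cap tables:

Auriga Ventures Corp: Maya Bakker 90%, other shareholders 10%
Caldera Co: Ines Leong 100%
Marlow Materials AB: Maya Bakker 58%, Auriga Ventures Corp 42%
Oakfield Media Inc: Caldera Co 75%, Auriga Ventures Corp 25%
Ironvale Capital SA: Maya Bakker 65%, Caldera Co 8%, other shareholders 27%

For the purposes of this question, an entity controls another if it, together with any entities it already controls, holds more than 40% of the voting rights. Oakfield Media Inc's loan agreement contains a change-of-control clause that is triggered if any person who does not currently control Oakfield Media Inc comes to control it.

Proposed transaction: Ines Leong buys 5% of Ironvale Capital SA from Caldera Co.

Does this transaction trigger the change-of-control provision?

The purchase adds only to Ines's holdings (Caldera's stake shrinks), so Ines is the only person who could newly come to control Oakfield.
Ines holds 100% of Caldera, so Ines controls Caldera.
Caldera holds 75% of Oakfield, so Ines controls Oakfield.
So Ines already controls Oakfield before the transaction.
After the purchase, Ines holds 5% of Ironvale directly, and Caldera's stake falls to 3%.
Ines controlled Oakfield already, so this is not a new person acquiring control; every other person's position is unchanged or reduced.
No new person acquires control, so the clause is not triggered.

No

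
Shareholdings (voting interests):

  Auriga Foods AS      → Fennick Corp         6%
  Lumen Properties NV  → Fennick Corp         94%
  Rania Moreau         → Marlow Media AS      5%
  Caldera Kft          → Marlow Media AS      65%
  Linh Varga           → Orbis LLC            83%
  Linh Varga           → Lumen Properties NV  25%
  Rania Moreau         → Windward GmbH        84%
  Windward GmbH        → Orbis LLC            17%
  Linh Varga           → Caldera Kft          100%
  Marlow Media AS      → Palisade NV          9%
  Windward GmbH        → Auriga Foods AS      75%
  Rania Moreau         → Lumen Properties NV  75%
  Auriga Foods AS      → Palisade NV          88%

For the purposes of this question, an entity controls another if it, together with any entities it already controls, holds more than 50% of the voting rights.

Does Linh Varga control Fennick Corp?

Linh holds 100% of Caldera, so Linh controls Caldera.
Caldera holds 65% of Marlow, so Linh controls Marlow.
Linh holds 83% of Orbis, so Linh controls Orbis.
Neither Linh nor any entity Linh controls holds any voting interest in Fennick.
So Linh does not control Fennick.

No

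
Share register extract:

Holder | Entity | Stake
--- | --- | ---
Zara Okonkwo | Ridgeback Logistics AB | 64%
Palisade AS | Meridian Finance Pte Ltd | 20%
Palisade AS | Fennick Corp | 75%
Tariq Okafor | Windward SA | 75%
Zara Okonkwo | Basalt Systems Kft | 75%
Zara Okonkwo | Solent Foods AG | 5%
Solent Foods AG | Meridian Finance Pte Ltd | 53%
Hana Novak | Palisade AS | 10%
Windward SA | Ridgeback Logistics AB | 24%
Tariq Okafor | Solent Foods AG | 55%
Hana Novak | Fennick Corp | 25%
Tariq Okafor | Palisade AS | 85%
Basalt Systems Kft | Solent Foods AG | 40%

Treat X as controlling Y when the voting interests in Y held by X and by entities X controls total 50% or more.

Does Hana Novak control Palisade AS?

Hana's largest direct stake is 25% in Fennick, which does not meet the threshold, so Hana controls no company.
In Palisade, Hana's side holds only 10%, not ≥ 50%.
So Hana does not control Palisade.

No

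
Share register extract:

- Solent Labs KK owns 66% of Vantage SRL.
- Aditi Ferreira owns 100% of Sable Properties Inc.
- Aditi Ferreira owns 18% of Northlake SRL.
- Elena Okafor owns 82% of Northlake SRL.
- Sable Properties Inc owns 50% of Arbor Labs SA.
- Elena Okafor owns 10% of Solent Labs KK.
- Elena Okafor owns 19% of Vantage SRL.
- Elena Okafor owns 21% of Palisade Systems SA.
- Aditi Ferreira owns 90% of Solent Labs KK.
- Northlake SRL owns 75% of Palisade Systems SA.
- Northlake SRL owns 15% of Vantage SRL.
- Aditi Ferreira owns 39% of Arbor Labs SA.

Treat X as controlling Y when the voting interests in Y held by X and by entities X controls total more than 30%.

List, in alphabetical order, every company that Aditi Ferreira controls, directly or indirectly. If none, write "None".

Arbor Labs SA, Sable Properties Inc, Solent Labs KK, Vantage SRL

Aditi holds 100% of Sable, so Aditi controls Sable.
Aditi holds 90% of Solent, so Aditi controls Solent.
Solent holds 66% of Vantage, so Aditi controls Vantage.
Sable and Aditi together hold 50% + 39% = 89% of Arbor, so Aditi controls Arbor.
No other company's threshold is met.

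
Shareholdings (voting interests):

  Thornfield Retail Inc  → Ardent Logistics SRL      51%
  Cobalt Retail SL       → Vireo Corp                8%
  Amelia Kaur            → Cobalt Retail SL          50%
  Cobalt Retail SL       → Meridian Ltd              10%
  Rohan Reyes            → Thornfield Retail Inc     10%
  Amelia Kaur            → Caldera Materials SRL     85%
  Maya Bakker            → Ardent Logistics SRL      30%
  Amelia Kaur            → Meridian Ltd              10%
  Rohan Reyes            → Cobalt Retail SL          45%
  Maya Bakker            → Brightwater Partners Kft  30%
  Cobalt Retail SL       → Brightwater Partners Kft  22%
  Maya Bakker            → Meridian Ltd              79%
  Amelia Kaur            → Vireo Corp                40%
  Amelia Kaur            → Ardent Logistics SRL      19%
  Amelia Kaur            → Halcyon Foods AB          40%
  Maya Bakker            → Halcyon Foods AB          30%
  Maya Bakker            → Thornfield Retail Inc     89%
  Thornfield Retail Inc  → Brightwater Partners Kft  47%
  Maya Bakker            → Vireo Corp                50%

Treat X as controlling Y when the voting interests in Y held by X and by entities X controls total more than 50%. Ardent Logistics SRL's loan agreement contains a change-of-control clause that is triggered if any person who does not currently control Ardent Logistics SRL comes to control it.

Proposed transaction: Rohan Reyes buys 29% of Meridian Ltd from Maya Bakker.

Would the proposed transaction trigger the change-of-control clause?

The purchase adds only to Rohan's holdings (Maya's stake shrinks), so Rohan is the only person who could newly come to control Ardent.
Rohan's largest direct stake is 45% in Cobalt, which does not meet the threshold, so Rohan controls no company.
Neither Rohan nor any entity Rohan controls holds any voting interest in Ardent.
So before the transaction, Rohan does not control Ardent.
After the purchase, Rohan holds 29% of Meridian directly, and Maya's stake falls to 50%.
Rohan's side now holds 29% of Meridian, not > 50%, so Rohan still does not control Meridian.
After the transaction, neither Rohan nor any entity Rohan controls holds a voting interest in Ardent, so Rohan still does not control it.
No new person acquires control, so the clause is not triggered.

No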